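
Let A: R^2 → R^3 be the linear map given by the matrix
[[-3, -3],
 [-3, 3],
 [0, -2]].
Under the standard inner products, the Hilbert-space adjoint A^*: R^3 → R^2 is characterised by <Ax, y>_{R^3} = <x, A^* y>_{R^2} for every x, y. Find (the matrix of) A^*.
A^* = A^T =
[[-3, -3, 0],
 [-3, 3, -2]]

For real matrices with standard dot products, the defining identity <Ax, y> = <x, A^* y> gives (Ax)^T y = x^T (A^*) y, i.e. x^T A^T y = x^T (A^*) y. Since this holds for all x, y, we must have A^* = A^T. Therefore
A^* =
[[-3, -3, 0],
 [-3, 3, -2]].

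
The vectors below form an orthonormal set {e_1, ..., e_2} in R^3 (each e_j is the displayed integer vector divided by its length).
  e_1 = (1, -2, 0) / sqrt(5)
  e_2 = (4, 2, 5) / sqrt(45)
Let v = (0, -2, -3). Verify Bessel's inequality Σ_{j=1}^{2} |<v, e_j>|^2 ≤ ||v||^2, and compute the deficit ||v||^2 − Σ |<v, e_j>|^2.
Σ |<v, e_j>|^2 = 101/9; ||v||^2 = 13; deficit = 16/9

Write each e_j = u_j / sqrt(<u_j, u_j>) where u_j is the displayed integer vector. Then <v, e_j> = <v, u_j> / sqrt(<u_j, u_j>), so |<v, e_j>|^2 = <v, u_j>^2 / <u_j, u_j>.
Coefficients: <v, e_1> = 4/sqrt(5), <v, e_2> = -19/sqrt(45).
Square and sum: Σ |<v, e_j>|^2 = 101/9.
Compute ||v||^2 = v·v = 13.
Deficit = 13 − 101/9 = 16/9 ≥ 0, confirming Bessel's inequality. (The deficit equals ||v − Σ <v,e_j> e_j||^2, the squared distance from v to span{e_j}.)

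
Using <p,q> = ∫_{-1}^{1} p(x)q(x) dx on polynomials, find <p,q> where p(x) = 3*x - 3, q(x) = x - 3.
<p,q> = 20

Expand the product: p(x)·q(x) = 3*x^2 - 12*x + 9.
∫_{-1}^{1} of each monomial x^k gives [2/(k+1) if k even, 0 if k odd]. Integrating term-by-term (or equivalently evaluating the antiderivative F(x) = x^3 - 6*x^2 + 9*x at the endpoints):
  F(1) − F(−1) = 4 − (-16) = 20.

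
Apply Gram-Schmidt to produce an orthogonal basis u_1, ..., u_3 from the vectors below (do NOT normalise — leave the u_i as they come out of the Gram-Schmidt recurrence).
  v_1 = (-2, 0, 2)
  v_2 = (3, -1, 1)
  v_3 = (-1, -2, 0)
Orthogonal basis:
  u_1 = (-2, 0, 2)
  u_2 = (2, -1, 2)
  u_3 = (-1/2, -2, -1/2)

Apply the Gram-Schmidt recurrence
  u_1 = v_1
  u_i = v_i − Σ_{j<i} ((v_i · u_j) / (u_j · u_j)) · u_j.

Step by step this gives:
  u_1 = (-2, 0, 2)
  u_2 = (2, -1, 2)
  u_3 = (-1/2, -2, -1/2)

Orthogonality check:
  u_2 · u_1 = 0 (should be 0)
  u_3 · u_1 = 0 (should be 0)
  u_3 · u_2 = 0 (should be 0)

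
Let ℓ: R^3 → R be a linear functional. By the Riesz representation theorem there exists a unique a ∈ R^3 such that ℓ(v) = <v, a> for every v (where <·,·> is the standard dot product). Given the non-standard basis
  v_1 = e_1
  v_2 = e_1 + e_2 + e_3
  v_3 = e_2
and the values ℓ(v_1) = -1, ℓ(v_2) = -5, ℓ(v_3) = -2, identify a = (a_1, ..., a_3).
a = (-1, -2, -2)

Write a = (a_1, ..., a_3) in the standard basis. For each basis vector v_i, ℓ(v_i) = <v_i, a> is a linear equation in the a_j's. Collect the n equations into a matrix system V a = ℓ, where row i of V is v_i (expressed in the standard basis). Since V is invertible (lower-triangular with 1s on the diagonal, up to permutation), solve by back-substitution:
  V =
[[1, 0, 0],
 [1, 1, 1],
 [0, 1, 0]]
  V a = (-1, -5, -2)
Solving gives a = (-1, -2, -2).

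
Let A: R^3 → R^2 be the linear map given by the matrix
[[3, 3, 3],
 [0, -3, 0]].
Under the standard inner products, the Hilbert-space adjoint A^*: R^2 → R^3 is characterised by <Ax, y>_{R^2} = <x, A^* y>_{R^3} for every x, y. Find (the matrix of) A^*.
A^* = A^T =
[[3, 0],
 [3, -3],
 [3, 0]]

For real matrices with standard dot products, the defining identity <Ax, y> = <x, A^* y> gives (Ax)^T y = x^T (A^*) y, i.e. x^T A^T y = x^T (A^*) y. Since this holds for all x, y, we must have A^* = A^T. Therefore
A^* =
[[3, 0],
 [3, -3],
 [3, 0]].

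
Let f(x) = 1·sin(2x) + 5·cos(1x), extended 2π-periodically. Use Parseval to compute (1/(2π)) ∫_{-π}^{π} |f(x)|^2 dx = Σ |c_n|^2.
Σ |c_n|^2 = 13

Expand |f|^2 and use orthogonality of {sin(nx), cos(mx)} on [-π, π]:
  ∫_{-π}^{π} sin(nx)^2 dx = π, ∫ cos(mx)^2 dx = π, and cross terms integrate to 0.
So ∫_{-π}^{π} f(x)^2 dx = 1^2 · π + 5^2 · π = (1 + 25)π.
Divide by 2π: (1 + 25)/2 = 13.
By Parseval, this equals Σ |c_n|^2.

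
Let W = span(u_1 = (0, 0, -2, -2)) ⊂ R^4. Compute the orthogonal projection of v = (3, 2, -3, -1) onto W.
proj_W(v) = (0, 0, -2, -2)

Set up U = [u_1 | ... | u_1] ∈ R^(4×1). The projector onto W = col(U) is P = U (U^T U)^(-1) U^T.
Compute U^T U =
  [8],
and U^T v = (8).
Solve U^T U · c = U^T v for the coefficients: c = (1). The projection is proj_W(v) = U c.
Check: (v - proj_W(v)) · u_1 = 0  (should be 0).
Result: proj_W(v) = (0, 0, -2, -2).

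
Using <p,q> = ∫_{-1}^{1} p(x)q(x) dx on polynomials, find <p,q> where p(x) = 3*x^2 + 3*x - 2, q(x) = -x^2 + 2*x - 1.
<p,q> = 92/15

Expand the product: p(x)·q(x) = -3*x^4 + 3*x^3 + 5*x^2 - 7*x + 2.
∫_{-1}^{1} of each monomial x^k gives [2/(k+1) if k even, 0 if k odd]. Integrating term-by-term (or equivalently evaluating the antiderivative F(x) = -3*x^5/5 + 3*x^4/4 + 5*x^3/3 - 7*x^2/2 + 2*x at the endpoints):
  F(1) − F(−1) = 19/60 − (-349/60) = 92/15.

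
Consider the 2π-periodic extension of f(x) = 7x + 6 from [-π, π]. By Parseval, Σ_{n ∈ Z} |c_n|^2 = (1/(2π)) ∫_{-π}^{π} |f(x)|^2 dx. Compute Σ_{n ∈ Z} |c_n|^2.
Σ |c_n|^2 = 49π^2/3 + 36

Expand and integrate term by term over [-π, π]:
  ∫ (7x)^2 dx = 49·(2π^3/3); ∫ 2·7·(6)·x dx = 0 (odd integrand); ∫ 6^2 dx = 36·2π.
So (1/(2π)) ∫_{-π}^{π} (7x + 6)^2 dx = 49π^2/3 + 36 = 49π^2/3 + 36.
Parseval ⇒ Σ |c_n|^2 = 49π^2/3 + 36.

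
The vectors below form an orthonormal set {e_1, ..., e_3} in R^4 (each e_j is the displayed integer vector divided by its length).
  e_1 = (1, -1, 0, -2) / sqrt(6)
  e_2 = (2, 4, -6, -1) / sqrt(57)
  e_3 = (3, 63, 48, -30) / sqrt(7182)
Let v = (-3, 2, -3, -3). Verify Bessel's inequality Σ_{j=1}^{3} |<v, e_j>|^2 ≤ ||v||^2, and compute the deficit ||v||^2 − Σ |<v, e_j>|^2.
Σ |<v, e_j>|^2 = 10; ||v||^2 = 31; deficit = 21

Write each e_j = u_j / sqrt(<u_j, u_j>) where u_j is the displayed integer vector. Then <v, e_j> = <v, u_j> / sqrt(<u_j, u_j>), so |<v, e_j>|^2 = <v, u_j>^2 / <u_j, u_j>.
Coefficients: <v, e_1> = 1/sqrt(6), <v, e_2> = 23/sqrt(57), <v, e_3> = 63/sqrt(7182).
Square and sum: Σ |<v, e_j>|^2 = 10.
Compute ||v||^2 = v·v = 31.
Deficit = 31 − 10 = 21 ≥ 0, confirming Bessel's inequality. (The deficit equals ||v − Σ <v,e_j> e_j||^2, the squared distance from v to span{e_j}.)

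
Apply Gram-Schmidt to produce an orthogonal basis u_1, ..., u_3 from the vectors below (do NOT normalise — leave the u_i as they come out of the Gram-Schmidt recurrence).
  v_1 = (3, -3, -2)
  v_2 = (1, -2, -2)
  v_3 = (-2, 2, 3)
Orthogonal basis:
  u_1 = (3, -3, -2)
  u_2 = (-17/22, -5/22, -9/11)
  u_3 = (-10/29, -20/29, 15/29)

Apply the Gram-Schmidt recurrence
  u_1 = v_1
  u_i = v_i − Σ_{j<i} ((v_i · u_j) / (u_j · u_j)) · u_j.

Step by step this gives:
  u_1 = (3, -3, -2)
  u_2 = (-17/22, -5/22, -9/11)
  u_3 = (-10/29, -20/29, 15/29)

Orthogonality check:
  u_2 · u_1 = 0 (should be 0)
  u_3 · u_1 = 0 (should be 0)
  u_3 · u_2 = 0 (should be 0)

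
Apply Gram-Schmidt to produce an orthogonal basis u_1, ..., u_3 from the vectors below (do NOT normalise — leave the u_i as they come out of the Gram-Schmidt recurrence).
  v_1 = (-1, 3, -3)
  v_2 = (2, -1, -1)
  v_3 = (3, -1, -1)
Orthogonal basis:
  u_1 = (-1, 3, -3)
  u_2 = (36/19, -13/19, -25/19)
  u_3 = (18/55, 21/55, 3/11)

Apply the Gram-Schmidt recurrence
  u_1 = v_1
  u_i = v_i − Σ_{j<i} ((v_i · u_j) / (u_j · u_j)) · u_j.

Step by step this gives:
  u_1 = (-1, 3, -3)
  u_2 = (36/19, -13/19, -25/19)
  u_3 = (18/55, 21/55, 3/11)

Orthogonality check:
  u_2 · u_1 = 0 (should be 0)
  u_3 · u_1 = 0 (should be 0)
  u_3 · u_2 = 0 (should be 0)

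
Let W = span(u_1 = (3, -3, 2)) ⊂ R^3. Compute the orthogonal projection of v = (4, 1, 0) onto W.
proj_W(v) = (27/22, -27/22, 9/11)

Set up U = [u_1 | ... | u_1] ∈ R^(3×1). The projector onto W = col(U) is P = U (U^T U)^(-1) U^T.
Compute U^T U =
  [22],
and U^T v = (9).
Solve U^T U · c = U^T v for the coefficients: c = (9/22). The projection is proj_W(v) = U c.
Check: (v - proj_W(v)) · u_1 = 0  (should be 0).
Result: proj_W(v) = (27/22, -27/22, 9/11).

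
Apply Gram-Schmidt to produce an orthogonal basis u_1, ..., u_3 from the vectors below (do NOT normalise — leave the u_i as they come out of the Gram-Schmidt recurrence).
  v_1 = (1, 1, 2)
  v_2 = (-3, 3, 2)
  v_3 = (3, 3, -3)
Orthogonal basis:
  u_1 = (1, 1, 2)
  u_2 = (-11/3, 7/3, 2/3)
  u_3 = (54/29, 108/29, -81/29)

Apply the Gram-Schmidt recurrence
  u_1 = v_1
  u_i = v_i − Σ_{j<i} ((v_i · u_j) / (u_j · u_j)) · u_j.

Step by step this gives:
  u_1 = (1, 1, 2)
  u_2 = (-11/3, 7/3, 2/3)
  u_3 = (54/29, 108/29, -81/29)

Orthogonality check:
  u_2 · u_1 = 0 (should be 0)
  u_3 · u_1 = 0 (should be 0)
  u_3 · u_2 = 0 (should be 0)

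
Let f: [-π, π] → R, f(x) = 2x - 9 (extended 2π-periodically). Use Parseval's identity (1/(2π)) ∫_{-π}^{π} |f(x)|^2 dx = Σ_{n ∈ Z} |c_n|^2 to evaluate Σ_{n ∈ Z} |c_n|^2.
Σ |c_n|^2 = 4π^2/3 + 81

Expand and integrate term by term over [-π, π]:
  ∫ (2x)^2 dx = 4·(2π^3/3); ∫ 2·2·(-9)·x dx = 0 (odd integrand); ∫ (-9)^2 dx = 81·2π.
So (1/(2π)) ∫_{-π}^{π} (2x - 9)^2 dx = 4π^2/3 + 81 = 4π^2/3 + 81.
Parseval ⇒ Σ |c_n|^2 = 4π^2/3 + 81.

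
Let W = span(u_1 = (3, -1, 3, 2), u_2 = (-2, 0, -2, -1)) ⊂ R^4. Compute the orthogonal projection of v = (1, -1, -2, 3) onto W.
proj_W(v) = (0, -2, 0, 1)

Set up U = [u_1 | ... | u_2] ∈ R^(4×2). The projector onto W = col(U) is P = U (U^T U)^(-1) U^T.
Compute U^T U =
  [23, -14]
  [-14, 9],
and U^T v = (4, -1).
Solve U^T U · c = U^T v for the coefficients: c = (2, 3). The projection is proj_W(v) = U c.
Check: (v - proj_W(v)) · u_1 = 0  (should be 0).
Check: (v - proj_W(v)) · u_2 = 0  (should be 0).
Result: proj_W(v) = (0, -2, 0, 1).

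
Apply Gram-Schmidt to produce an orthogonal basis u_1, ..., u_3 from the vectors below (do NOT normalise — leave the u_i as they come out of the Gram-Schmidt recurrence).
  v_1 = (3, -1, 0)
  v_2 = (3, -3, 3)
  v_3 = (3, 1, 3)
Orthogonal basis:
  u_1 = (3, -1, 0)
  u_2 = (-3/5, -9/5, 3)
  u_3 = (6/7, 18/7, 12/7)

Apply the Gram-Schmidt recurrence
  u_1 = v_1
  u_i = v_i − Σ_{j<i} ((v_i · u_j) / (u_j · u_j)) · u_j.

Step by step this gives:
  u_1 = (3, -1, 0)
  u_2 = (-3/5, -9/5, 3)
  u_3 = (6/7, 18/7, 12/7)

Orthogonality check:
  u_2 · u_1 = 0 (should be 0)
  u_3 · u_1 = 0 (should be 0)
  u_3 · u_2 = 0 (should be 0)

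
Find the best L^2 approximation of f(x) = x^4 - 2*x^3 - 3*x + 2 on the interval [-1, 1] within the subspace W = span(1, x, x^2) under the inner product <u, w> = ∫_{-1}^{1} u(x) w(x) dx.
g(x) = 6*x^2/7 - 21*x/5 + 67/35

The best approximation g ∈ W is the orthogonal projection of f onto W. Writing g = a_0 + a_1 x + a_2 x^2, the coefficients solve the normal equations G · a = b where
  G_{ij} = <φ_i, φ_j> and b_i = <f, φ_i>, with φ_0 = 1, φ_1 = x, φ_2 = x^2.
G =
  [2, 0, 2/3]
  [0, 2/3, 0]
  [2/3, 0, 2/5],
b = (22/5, -14/5, 34/21).
Solving gives a_0 = 67/35, a_1 = -21/5, a_2 = 6/7, so
  g(x) = 6*x^2/7 - 21*x/5 + 67/35.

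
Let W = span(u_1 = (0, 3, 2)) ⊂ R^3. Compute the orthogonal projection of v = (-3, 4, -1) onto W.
proj_W(v) = (0, 30/13, 20/13)

Set up U = [u_1 | ... | u_1] ∈ R^(3×1). The projector onto W = col(U) is P = U (U^T U)^(-1) U^T.
Compute U^T U =
  [13],
and U^T v = (10).
Solve U^T U · c = U^T v for the coefficients: c = (10/13). The projection is proj_W(v) = U c.
Check: (v - proj_W(v)) · u_1 = 0  (should be 0).
Result: proj_W(v) = (0, 30/13, 20/13).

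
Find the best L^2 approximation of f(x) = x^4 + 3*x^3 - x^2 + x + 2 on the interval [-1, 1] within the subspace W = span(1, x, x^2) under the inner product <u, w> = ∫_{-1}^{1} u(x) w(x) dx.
g(x) = -x^2/7 + 14*x/5 + 67/35

The best approximation g ∈ W is the orthogonal projection of f onto W. Writing g = a_0 + a_1 x + a_2 x^2, the coefficients solve the normal equations G · a = b where
  G_{ij} = <φ_i, φ_j> and b_i = <f, φ_i>, with φ_0 = 1, φ_1 = x, φ_2 = x^2.
G =
  [2, 0, 2/3]
  [0, 2/3, 0]
  [2/3, 0, 2/5],
b = (56/15, 28/15, 128/105).
Solving gives a_0 = 67/35, a_1 = 14/5, a_2 = -1/7, so
  g(x) = -x^2/7 + 14*x/5 + 67/35.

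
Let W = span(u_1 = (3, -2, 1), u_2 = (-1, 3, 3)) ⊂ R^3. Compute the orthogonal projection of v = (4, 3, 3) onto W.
proj_W(v) = (103/46, 24/23, 201/46)

Set up U = [u_1 | ... | u_2] ∈ R^(3×2). The projector onto W = col(U) is P = U (U^T U)^(-1) U^T.
Compute U^T U =
  [14, -6]
  [-6, 19],
and U^T v = (9, 14).
Solve U^T U · c = U^T v for the coefficients: c = (51/46, 25/23). The projection is proj_W(v) = U c.
Check: (v - proj_W(v)) · u_1 = 0  (should be 0).
Check: (v - proj_W(v)) · u_2 = 0  (should be 0).
Result: proj_W(v) = (103/46, 24/23, 201/46).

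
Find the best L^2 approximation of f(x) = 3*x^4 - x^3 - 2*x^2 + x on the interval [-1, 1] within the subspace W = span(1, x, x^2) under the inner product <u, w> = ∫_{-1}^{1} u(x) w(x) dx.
g(x) = 4*x^2/7 + 2*x/5 - 9/35

The best approximation g ∈ W is the orthogonal projection of f onto W. Writing g = a_0 + a_1 x + a_2 x^2, the coefficients solve the normal equations G · a = b where
  G_{ij} = <φ_i, φ_j> and b_i = <f, φ_i>, with φ_0 = 1, φ_1 = x, φ_2 = x^2.
G =
  [2, 0, 2/3]
  [0, 2/3, 0]
  [2/3, 0, 2/5],
b = (-2/15, 4/15, 2/35).
Solving gives a_0 = -9/35, a_1 = 2/5, a_2 = 4/7, so
  g(x) = 4*x^2/7 + 2*x/5 - 9/35.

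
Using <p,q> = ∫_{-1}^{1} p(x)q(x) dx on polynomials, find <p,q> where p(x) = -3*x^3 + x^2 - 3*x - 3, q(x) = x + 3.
<p,q> = -96/5

Expand the product: p(x)·q(x) = -3*x^4 - 8*x^3 - 12*x - 9.
∫_{-1}^{1} of each monomial x^k gives [2/(k+1) if k even, 0 if k odd]. Integrating term-by-term (or equivalently evaluating the antiderivative F(x) = -3*x^5/5 - 2*x^4 - 6*x^2 - 9*x at the endpoints):
  F(1) − F(−1) = -88/5 − (8/5) = -96/5.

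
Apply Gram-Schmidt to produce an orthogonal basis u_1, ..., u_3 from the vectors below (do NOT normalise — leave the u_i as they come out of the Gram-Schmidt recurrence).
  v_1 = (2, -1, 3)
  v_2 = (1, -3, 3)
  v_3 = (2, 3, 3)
Orthogonal basis:
  u_1 = (2, -1, 3)
  u_2 = (-1, -2, 0)
  u_3 = (-36/35, 18/35, 6/7)

Apply the Gram-Schmidt recurrence
  u_1 = v_1
  u_i = v_i − Σ_{j<i} ((v_i · u_j) / (u_j · u_j)) · u_j.

Step by step this gives:
  u_1 = (2, -1, 3)
  u_2 = (-1, -2, 0)
  u_3 = (-36/35, 18/35, 6/7)

Orthogonality check:
  u_2 · u_1 = 0 (should be 0)
  u_3 · u_1 = 0 (should be 0)
  u_3 · u_2 = 0 (should be 0)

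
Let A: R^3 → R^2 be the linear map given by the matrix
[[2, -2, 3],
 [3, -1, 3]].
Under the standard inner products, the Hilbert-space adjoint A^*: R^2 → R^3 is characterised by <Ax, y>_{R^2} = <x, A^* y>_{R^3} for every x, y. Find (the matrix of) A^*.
A^* = A^T =
[[2, 3],
 [-2, -1],
 [3, 3]]

For real matrices with standard dot products, the defining identity <Ax, y> = <x, A^* y> gives (Ax)^T y = x^T (A^*) y, i.e. x^T A^T y = x^T (A^*) y. Since this holds for all x, y, we must have A^* = A^T. Therefore
A^* =
[[2, 3],
 [-2, -1],
 [3, 3]].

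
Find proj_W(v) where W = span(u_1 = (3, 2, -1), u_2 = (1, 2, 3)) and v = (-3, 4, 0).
proj_W(v) = (-7/45, 4/9, 64/45)

Set up U = [u_1 | ... | u_2] ∈ R^(3×2). The projector onto W = col(U) is P = U (U^T U)^(-1) U^T.
Compute U^T U =
  [14, 4]
  [4, 14],
and U^T v = (-1, 5).
Solve U^T U · c = U^T v for the coefficients: c = (-17/90, 37/90). The projection is proj_W(v) = U c.
Check: (v - proj_W(v)) · u_1 = 0  (should be 0).
Check: (v - proj_W(v)) · u_2 = 0  (should be 0).
Result: proj_W(v) = (-7/45, 4/9, 64/45).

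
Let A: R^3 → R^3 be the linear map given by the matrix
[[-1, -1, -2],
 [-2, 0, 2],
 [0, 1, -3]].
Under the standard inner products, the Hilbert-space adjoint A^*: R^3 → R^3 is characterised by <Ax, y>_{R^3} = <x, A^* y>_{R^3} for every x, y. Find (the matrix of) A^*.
A^* = A^T =
[[-1, -2, 0],
 [-1, 0, 1],
 [-2, 2, -3]]

For real matrices with standard dot products, the defining identity <Ax, y> = <x, A^* y> gives (Ax)^T y = x^T (A^*) y, i.e. x^T A^T y = x^T (A^*) y. Since this holds for all x, y, we must have A^* = A^T. Therefore
A^* =
[[-1, -2, 0],
 [-1, 0, 1],
 [-2, 2, -3]].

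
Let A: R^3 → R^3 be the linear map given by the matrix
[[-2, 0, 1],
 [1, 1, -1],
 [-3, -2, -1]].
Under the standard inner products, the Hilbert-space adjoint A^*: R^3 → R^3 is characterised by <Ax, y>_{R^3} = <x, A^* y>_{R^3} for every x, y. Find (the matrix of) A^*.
A^* = A^T =
[[-2, 1, -3],
 [0, 1, -2],
 [1, -1, -1]]

For real matrices with standard dot products, the defining identity <Ax, y> = <x, A^* y> gives (Ax)^T y = x^T (A^*) y, i.e. x^T A^T y = x^T (A^*) y. Since this holds for all x, y, we must have A^* = A^T. Therefore
A^* =
[[-2, 1, -3],
 [0, 1, -2],
 [1, -1, -1]].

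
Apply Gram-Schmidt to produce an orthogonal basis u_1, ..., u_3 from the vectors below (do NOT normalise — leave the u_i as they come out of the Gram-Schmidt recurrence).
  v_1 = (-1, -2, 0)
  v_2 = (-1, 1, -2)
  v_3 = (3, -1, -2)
Orthogonal basis:
  u_1 = (-1, -2, 0)
  u_2 = (-6/5, 3/5, -2)
  u_3 = (80/29, -40/29, -60/29)

Apply the Gram-Schmidt recurrence
  u_1 = v_1
  u_i = v_i − Σ_{j<i} ((v_i · u_j) / (u_j · u_j)) · u_j.

Step by step this gives:
  u_1 = (-1, -2, 0)
  u_2 = (-6/5, 3/5, -2)
  u_3 = (80/29, -40/29, -60/29)

Orthogonality check:
  u_2 · u_1 = 0 (should be 0)
  u_3 · u_1 = 0 (should be 0)
  u_3 · u_2 = 0 (should be 0)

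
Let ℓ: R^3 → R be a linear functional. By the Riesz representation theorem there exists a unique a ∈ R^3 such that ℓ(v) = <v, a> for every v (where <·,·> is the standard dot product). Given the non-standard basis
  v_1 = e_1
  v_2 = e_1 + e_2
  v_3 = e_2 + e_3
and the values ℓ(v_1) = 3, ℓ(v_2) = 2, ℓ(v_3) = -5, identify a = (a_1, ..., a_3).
a = (3, -1, -4)

Write a = (a_1, ..., a_3) in the standard basis. For each basis vector v_i, ℓ(v_i) = <v_i, a> is a linear equation in the a_j's. Collect the n equations into a matrix system V a = ℓ, where row i of V is v_i (expressed in the standard basis). Since V is invertible (lower-triangular with 1s on the diagonal, up to permutation), solve by back-substitution:
  V =
[[1, 0, 0],
 [1, 1, 0],
 [0, 1, 1]]
  V a = (3, 2, -5)
Solving gives a = (3, -1, -4).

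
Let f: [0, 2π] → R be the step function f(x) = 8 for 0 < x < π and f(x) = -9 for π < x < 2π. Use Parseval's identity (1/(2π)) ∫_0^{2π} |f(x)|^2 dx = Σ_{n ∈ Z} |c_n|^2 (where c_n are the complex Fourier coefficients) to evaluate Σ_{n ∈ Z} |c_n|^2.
Σ |c_n|^2 = 145/2

Parseval equates the L^2 energy of f (normalised by 1/(2π)) with the ℓ^2 sum of its Fourier coefficients: (1/(2π)) ∫_0^{2π} |f|^2 = Σ |c_n|^2.
Compute the left side: (1/(2π)) [∫_0^π 8^2 dx + ∫_π^{2π} (-9)^2 dx] = (1/(2π)) · (64π + 81π) = (64 + 81)/2 = 145/2.
So Σ_{n ∈ Z} |c_n|^2 = 145/2.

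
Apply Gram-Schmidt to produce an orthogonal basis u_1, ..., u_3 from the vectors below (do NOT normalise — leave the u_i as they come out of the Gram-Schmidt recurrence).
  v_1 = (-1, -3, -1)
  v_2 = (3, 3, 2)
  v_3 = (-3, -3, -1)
Orthogonal basis:
  u_1 = (-1, -3, -1)
  u_2 = (19/11, -9/11, 8/11)
  u_3 = (-9/23, -3/23, 18/23)

Apply the Gram-Schmidt recurrence
  u_1 = v_1
  u_i = v_i − Σ_{j<i} ((v_i · u_j) / (u_j · u_j)) · u_j.

Step by step this gives:
  u_1 = (-1, -3, -1)
  u_2 = (19/11, -9/11, 8/11)
  u_3 = (-9/23, -3/23, 18/23)

Orthogonality check:
  u_2 · u_1 = 0 (should be 0)
  u_3 · u_1 = 0 (should be 0)
  u_3 · u_2 = 0 (should be 0)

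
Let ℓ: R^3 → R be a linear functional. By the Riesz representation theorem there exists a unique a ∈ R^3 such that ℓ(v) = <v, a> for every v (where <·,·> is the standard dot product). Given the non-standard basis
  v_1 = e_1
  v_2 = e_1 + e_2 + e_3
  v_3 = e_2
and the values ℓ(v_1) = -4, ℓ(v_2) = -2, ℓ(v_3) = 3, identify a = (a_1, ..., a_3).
a = (-4, 3, -1)

Write a = (a_1, ..., a_3) in the standard basis. For each basis vector v_i, ℓ(v_i) = <v_i, a> is a linear equation in the a_j's. Collect the n equations into a matrix system V a = ℓ, where row i of V is v_i (expressed in the standard basis). Since V is invertible (lower-triangular with 1s on the diagonal, up to permutation), solve by back-substitution:
  V =
[[1, 0, 0],
 [1, 1, 1],
 [0, 1, 0]]
  V a = (-4, -2, 3)
Solving gives a = (-4, 3, -1).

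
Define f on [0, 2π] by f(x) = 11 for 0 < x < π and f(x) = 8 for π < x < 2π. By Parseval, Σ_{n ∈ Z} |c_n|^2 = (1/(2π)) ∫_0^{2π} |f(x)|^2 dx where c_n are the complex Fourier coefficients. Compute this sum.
Σ |c_n|^2 = 185/2

Parseval equates the L^2 energy of f (normalised by 1/(2π)) with the ℓ^2 sum of its Fourier coefficients: (1/(2π)) ∫_0^{2π} |f|^2 = Σ |c_n|^2.
Compute the left side: (1/(2π)) [∫_0^π 11^2 dx + ∫_π^{2π} 8^2 dx] = (1/(2π)) · (121π + 64π) = (121 + 64)/2 = 185/2.
So Σ_{n ∈ Z} |c_n|^2 = 185/2.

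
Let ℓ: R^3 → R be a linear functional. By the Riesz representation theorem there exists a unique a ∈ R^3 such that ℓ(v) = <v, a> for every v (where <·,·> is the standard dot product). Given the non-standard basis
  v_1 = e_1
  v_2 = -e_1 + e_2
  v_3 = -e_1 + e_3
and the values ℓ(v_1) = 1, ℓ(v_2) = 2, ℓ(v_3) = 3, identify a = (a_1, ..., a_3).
a = (1, 3, 4)

Write a = (a_1, ..., a_3) in the standard basis. For each basis vector v_i, ℓ(v_i) = <v_i, a> is a linear equation in the a_j's. Collect the n equations into a matrix system V a = ℓ, where row i of V is v_i (expressed in the standard basis). Since V is invertible (lower-triangular with 1s on the diagonal, up to permutation), solve by back-substitution:
  V =
[[1, 0, 0],
 [-1, 1, 0],
 [-1, 0, 1]]
  V a = (1, 2, 3)
Solving gives a = (1, 3, 4).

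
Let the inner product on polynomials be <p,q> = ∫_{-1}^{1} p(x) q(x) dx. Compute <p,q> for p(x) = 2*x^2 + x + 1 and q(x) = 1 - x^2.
<p,q> = 28/15

Expand the product: p(x)·q(x) = -2*x^4 - x^3 + x^2 + x + 1.
∫_{-1}^{1} of each monomial x^k gives [2/(k+1) if k even, 0 if k odd]. Integrating term-by-term (or equivalently evaluating the antiderivative F(x) = -2*x^5/5 - x^4/4 + x^3/3 + x^2/2 + x at the endpoints):
  F(1) − F(−1) = 71/60 − (-41/60) = 28/15.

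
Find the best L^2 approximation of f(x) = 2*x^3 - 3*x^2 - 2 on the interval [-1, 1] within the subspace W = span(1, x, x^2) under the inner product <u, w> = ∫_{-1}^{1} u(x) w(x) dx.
g(x) = -3*x^2 + 6*x/5 - 2

The best approximation g ∈ W is the orthogonal projection of f onto W. Writing g = a_0 + a_1 x + a_2 x^2, the coefficients solve the normal equations G · a = b where
  G_{ij} = <φ_i, φ_j> and b_i = <f, φ_i>, with φ_0 = 1, φ_1 = x, φ_2 = x^2.
G =
  [2, 0, 2/3]
  [0, 2/3, 0]
  [2/3, 0, 2/5],
b = (-6, 4/5, -38/15).
Solving gives a_0 = -2, a_1 = 6/5, a_2 = -3, so
  g(x) = -3*x^2 + 6*x/5 - 2.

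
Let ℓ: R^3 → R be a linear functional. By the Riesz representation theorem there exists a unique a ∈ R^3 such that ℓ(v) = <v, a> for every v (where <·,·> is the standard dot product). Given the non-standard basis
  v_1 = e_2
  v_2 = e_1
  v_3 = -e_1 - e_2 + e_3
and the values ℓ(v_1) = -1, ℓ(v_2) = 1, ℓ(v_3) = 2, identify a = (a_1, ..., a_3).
a = (1, -1, 2)

Write a = (a_1, ..., a_3) in the standard basis. For each basis vector v_i, ℓ(v_i) = <v_i, a> is a linear equation in the a_j's. Collect the n equations into a matrix system V a = ℓ, where row i of V is v_i (expressed in the standard basis). Since V is invertible (lower-triangular with 1s on the diagonal, up to permutation), solve by back-substitution:
  V =
[[0, 1, 0],
 [1, 0, 0],
 [-1, -1, 1]]
  V a = (-1, 1, 2)
Solving gives a = (1, -1, 2).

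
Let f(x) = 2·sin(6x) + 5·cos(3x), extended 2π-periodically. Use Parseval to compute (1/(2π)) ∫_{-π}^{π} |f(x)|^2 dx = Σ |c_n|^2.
Σ |c_n|^2 = 29/2

Expand |f|^2 and use orthogonality of {sin(nx), cos(mx)} on [-π, π]:
  ∫_{-π}^{π} sin(nx)^2 dx = π, ∫ cos(mx)^2 dx = π, and cross terms integrate to 0.
So ∫_{-π}^{π} f(x)^2 dx = 2^2 · π + 5^2 · π = (4 + 25)π.
Divide by 2π: (4 + 25)/2 = 29/2.
By Parseval, this equals Σ |c_n|^2.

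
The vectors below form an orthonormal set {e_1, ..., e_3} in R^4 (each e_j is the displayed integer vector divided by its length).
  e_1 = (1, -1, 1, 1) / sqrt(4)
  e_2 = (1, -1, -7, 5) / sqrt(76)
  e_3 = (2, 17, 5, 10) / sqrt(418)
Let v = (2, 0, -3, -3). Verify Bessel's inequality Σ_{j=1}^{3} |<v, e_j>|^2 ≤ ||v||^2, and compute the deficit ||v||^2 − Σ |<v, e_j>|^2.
Σ |<v, e_j>|^2 = 195/22; ||v||^2 = 22; deficit = 289/22

Write each e_j = u_j / sqrt(<u_j, u_j>) where u_j is the displayed integer vector. Then <v, e_j> = <v, u_j> / sqrt(<u_j, u_j>), so |<v, e_j>|^2 = <v, u_j>^2 / <u_j, u_j>.
Coefficients: <v, e_1> = -4/sqrt(4), <v, e_2> = 8/sqrt(76), <v, e_3> = -41/sqrt(418).
Square and sum: Σ |<v, e_j>|^2 = 195/22.
Compute ||v||^2 = v·v = 22.
Deficit = 22 − 195/22 = 289/22 ≥ 0, confirming Bessel's inequality. (The deficit equals ||v − Σ <v,e_j> e_j||^2, the squared distance from v to span{e_j}.)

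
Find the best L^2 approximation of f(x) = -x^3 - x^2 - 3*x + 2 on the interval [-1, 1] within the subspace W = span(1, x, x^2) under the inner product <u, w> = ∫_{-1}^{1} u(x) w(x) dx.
g(x) = -x^2 - 18*x/5 + 2

The best approximation g ∈ W is the orthogonal projection of f onto W. Writing g = a_0 + a_1 x + a_2 x^2, the coefficients solve the normal equations G · a = b where
  G_{ij} = <φ_i, φ_j> and b_i = <f, φ_i>, with φ_0 = 1, φ_1 = x, φ_2 = x^2.
G =
  [2, 0, 2/3]
  [0, 2/3, 0]
  [2/3, 0, 2/5],
b = (10/3, -12/5, 14/15).
Solving gives a_0 = 2, a_1 = -18/5, a_2 = -1, so
  g(x) = -x^2 - 18*x/5 + 2.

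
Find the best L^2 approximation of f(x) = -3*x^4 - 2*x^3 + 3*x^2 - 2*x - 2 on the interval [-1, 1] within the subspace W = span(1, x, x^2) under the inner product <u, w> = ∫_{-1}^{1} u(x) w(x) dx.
g(x) = 3*x^2/7 - 16*x/5 - 61/35

The best approximation g ∈ W is the orthogonal projection of f onto W. Writing g = a_0 + a_1 x + a_2 x^2, the coefficients solve the normal equations G · a = b where
  G_{ij} = <φ_i, φ_j> and b_i = <f, φ_i>, with φ_0 = 1, φ_1 = x, φ_2 = x^2.
G =
  [2, 0, 2/3]
  [0, 2/3, 0]
  [2/3, 0, 2/5],
b = (-16/5, -32/15, -104/105).
Solving gives a_0 = -61/35, a_1 = -16/5, a_2 = 3/7, so
  g(x) = 3*x^2/7 - 16*x/5 - 61/35.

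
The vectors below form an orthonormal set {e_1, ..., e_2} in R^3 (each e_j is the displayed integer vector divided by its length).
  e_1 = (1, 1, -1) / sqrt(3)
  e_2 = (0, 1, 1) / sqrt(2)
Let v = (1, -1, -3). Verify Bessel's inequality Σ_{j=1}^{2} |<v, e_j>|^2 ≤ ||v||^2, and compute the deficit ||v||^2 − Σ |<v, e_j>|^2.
Σ |<v, e_j>|^2 = 11; ||v||^2 = 11; deficit = 0

Write each e_j = u_j / sqrt(<u_j, u_j>) where u_j is the displayed integer vector. Then <v, e_j> = <v, u_j> / sqrt(<u_j, u_j>), so |<v, e_j>|^2 = <v, u_j>^2 / <u_j, u_j>.
Coefficients: <v, e_1> = 3/sqrt(3), <v, e_2> = -4/sqrt(2).
Square and sum: Σ |<v, e_j>|^2 = 11.
Compute ||v||^2 = v·v = 11.
Deficit = 11 − 11 = 0 ≥ 0, confirming Bessel's inequality. (The deficit equals ||v − Σ <v,e_j> e_j||^2, the squared distance from v to span{e_j}.)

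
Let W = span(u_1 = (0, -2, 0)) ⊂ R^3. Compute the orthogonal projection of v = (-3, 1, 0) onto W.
proj_W(v) = (0, 1, 0)

Set up U = [u_1 | ... | u_1] ∈ R^(3×1). The projector onto W = col(U) is P = U (U^T U)^(-1) U^T.
Compute U^T U =
  [4],
and U^T v = (-2).
Solve U^T U · c = U^T v for the coefficients: c = (-1/2). The projection is proj_W(v) = U c.
Check: (v - proj_W(v)) · u_1 = 0  (should be 0).
Result: proj_W(v) = (0, 1, 0).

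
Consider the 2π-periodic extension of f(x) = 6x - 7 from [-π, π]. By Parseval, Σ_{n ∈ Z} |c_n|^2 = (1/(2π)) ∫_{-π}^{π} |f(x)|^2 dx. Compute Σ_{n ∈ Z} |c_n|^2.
Σ |c_n|^2 = 12π^2 + 49

Expand and integrate term by term over [-π, π]:
  ∫ (6x)^2 dx = 36·(2π^3/3); ∫ 2·6·(-7)·x dx = 0 (odd integrand); ∫ (-7)^2 dx = 49·2π.
So (1/(2π)) ∫_{-π}^{π} (6x - 7)^2 dx = 36π^2/3 + 49 = 12π^2 + 49.
Parseval ⇒ Σ |c_n|^2 = 12π^2 + 49.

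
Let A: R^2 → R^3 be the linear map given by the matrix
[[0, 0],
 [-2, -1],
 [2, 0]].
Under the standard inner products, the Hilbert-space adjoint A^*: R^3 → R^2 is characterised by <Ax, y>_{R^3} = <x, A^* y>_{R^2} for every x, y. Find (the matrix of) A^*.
A^* = A^T =
[[0, -2, 2],
 [0, -1, 0]]

For real matrices with standard dot products, the defining identity <Ax, y> = <x, A^* y> gives (Ax)^T y = x^T (A^*) y, i.e. x^T A^T y = x^T (A^*) y. Since this holds for all x, y, we must have A^* = A^T. Therefore
A^* =
[[0, -2, 2],
 [0, -1, 0]].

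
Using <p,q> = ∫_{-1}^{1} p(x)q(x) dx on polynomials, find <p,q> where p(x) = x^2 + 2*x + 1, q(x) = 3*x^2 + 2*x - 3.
<p,q> = -32/15

Expand the product: p(x)·q(x) = 3*x^4 + 8*x^3 + 4*x^2 - 4*x - 3.
∫_{-1}^{1} of each monomial x^k gives [2/(k+1) if k even, 0 if k odd]. Integrating term-by-term (or equivalently evaluating the antiderivative F(x) = 3*x^5/5 + 2*x^4 + 4*x^3/3 - 2*x^2 - 3*x at the endpoints):
  F(1) − F(−1) = -16/15 − (16/15) = -32/15.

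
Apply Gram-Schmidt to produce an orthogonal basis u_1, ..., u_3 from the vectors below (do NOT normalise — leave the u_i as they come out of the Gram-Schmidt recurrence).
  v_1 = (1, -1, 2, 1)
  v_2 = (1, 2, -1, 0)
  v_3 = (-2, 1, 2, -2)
Orthogonal basis:
  u_1 = (1, -1, 2, 1)
  u_2 = (10/7, 11/7, -1/7, 3/7)
  u_3 = (-37/33, 5/3, 73/33, -18/11)

Apply the Gram-Schmidt recurrence
  u_1 = v_1
  u_i = v_i − Σ_{j<i} ((v_i · u_j) / (u_j · u_j)) · u_j.

Step by step this gives:
  u_1 = (1, -1, 2, 1)
  u_2 = (10/7, 11/7, -1/7, 3/7)
  u_3 = (-37/33, 5/3, 73/33, -18/11)

Orthogonality check:
  u_2 · u_1 = 0 (should be 0)
  u_3 · u_1 = 0 (should be 0)
  u_3 · u_2 = 0 (should be 0)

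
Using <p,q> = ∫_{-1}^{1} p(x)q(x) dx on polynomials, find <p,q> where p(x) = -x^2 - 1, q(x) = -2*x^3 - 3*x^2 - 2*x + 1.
<p,q> = 8/15

Expand the product: p(x)·q(x) = 2*x^5 + 3*x^4 + 4*x^3 + 2*x^2 + 2*x - 1.
∫_{-1}^{1} of each monomial x^k gives [2/(k+1) if k even, 0 if k odd]. Integrating term-by-term (or equivalently evaluating the antiderivative F(x) = x^6/3 + 3*x^5/5 + x^4 + 2*x^3/3 + x^2 - x at the endpoints):
  F(1) − F(−1) = 13/5 − (31/15) = 8/15.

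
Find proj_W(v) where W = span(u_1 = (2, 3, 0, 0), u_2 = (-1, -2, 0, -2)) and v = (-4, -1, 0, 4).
proj_W(v) = (-116/53, -117/53, 0, 228/53)

Set up U = [u_1 | ... | u_2] ∈ R^(4×2). The projector onto W = col(U) is P = U (U^T U)^(-1) U^T.
Compute U^T U =
  [13, -8]
  [-8, 9],
and U^T v = (-11, -2).
Solve U^T U · c = U^T v for the coefficients: c = (-115/53, -114/53). The projection is proj_W(v) = U c.
Check: (v - proj_W(v)) · u_1 = 0  (should be 0).
Check: (v - proj_W(v)) · u_2 = 0  (should be 0).
Result: proj_W(v) = (-116/53, -117/53, 0, 228/53).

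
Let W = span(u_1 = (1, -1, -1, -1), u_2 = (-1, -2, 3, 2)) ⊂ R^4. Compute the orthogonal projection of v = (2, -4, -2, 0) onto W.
proj_W(v) = (2, -26/7, -6/7, -10/7)

Set up U = [u_1 | ... | u_2] ∈ R^(4×2). The projector onto W = col(U) is P = U (U^T U)^(-1) U^T.
Compute U^T U =
  [4, -4]
  [-4, 18],
and U^T v = (8, 0).
Solve U^T U · c = U^T v for the coefficients: c = (18/7, 4/7). The projection is proj_W(v) = U c.
Check: (v - proj_W(v)) · u_1 = 0  (should be 0).
Check: (v - proj_W(v)) · u_2 = 0  (should be 0).
Result: proj_W(v) = (2, -26/7, -6/7, -10/7).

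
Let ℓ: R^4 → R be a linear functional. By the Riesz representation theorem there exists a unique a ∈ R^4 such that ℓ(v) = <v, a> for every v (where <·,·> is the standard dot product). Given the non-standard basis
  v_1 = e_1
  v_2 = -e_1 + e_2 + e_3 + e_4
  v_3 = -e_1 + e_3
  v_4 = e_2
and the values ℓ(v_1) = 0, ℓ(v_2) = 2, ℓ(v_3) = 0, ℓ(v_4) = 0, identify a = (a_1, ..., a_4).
a = (0, 0, 0, 2)

Write a = (a_1, ..., a_4) in the standard basis. For each basis vector v_i, ℓ(v_i) = <v_i, a> is a linear equation in the a_j's. Collect the n equations into a matrix system V a = ℓ, where row i of V is v_i (expressed in the standard basis). Since V is invertible (lower-triangular with 1s on the diagonal, up to permutation), solve by back-substitution:
  V =
[[1, 0, 0, 0],
 [-1, 1, 1, 1],
 [-1, 0, 1, 0],
 [0, 1, 0, 0]]
  V a = (0, 2, 0, 0)
Solving gives a = (0, 0, 0, 2).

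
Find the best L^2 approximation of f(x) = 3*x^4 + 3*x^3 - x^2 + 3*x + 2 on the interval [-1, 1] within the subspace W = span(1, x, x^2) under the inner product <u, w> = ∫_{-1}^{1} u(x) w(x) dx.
g(x) = 11*x^2/7 + 24*x/5 + 61/35

The best approximation g ∈ W is the orthogonal projection of f onto W. Writing g = a_0 + a_1 x + a_2 x^2, the coefficients solve the normal equations G · a = b where
  G_{ij} = <φ_i, φ_j> and b_i = <f, φ_i>, with φ_0 = 1, φ_1 = x, φ_2 = x^2.
G =
  [2, 0, 2/3]
  [0, 2/3, 0]
  [2/3, 0, 2/5],
b = (68/15, 16/5, 188/105).
Solving gives a_0 = 61/35, a_1 = 24/5, a_2 = 11/7, so
  g(x) = 11*x^2/7 + 24*x/5 + 61/35.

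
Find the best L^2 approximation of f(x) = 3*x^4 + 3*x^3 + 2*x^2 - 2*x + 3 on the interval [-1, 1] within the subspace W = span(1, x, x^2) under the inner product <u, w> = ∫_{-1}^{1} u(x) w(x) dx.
g(x) = 32*x^2/7 - x/5 + 96/35

The best approximation g ∈ W is the orthogonal projection of f onto W. Writing g = a_0 + a_1 x + a_2 x^2, the coefficients solve the normal equations G · a = b where
  G_{ij} = <φ_i, φ_j> and b_i = <f, φ_i>, with φ_0 = 1, φ_1 = x, φ_2 = x^2.
G =
  [2, 0, 2/3]
  [0, 2/3, 0]
  [2/3, 0, 2/5],
b = (128/15, -2/15, 128/35).
Solving gives a_0 = 96/35, a_1 = -1/5, a_2 = 32/7, so
  g(x) = 32*x^2/7 - x/5 + 96/35.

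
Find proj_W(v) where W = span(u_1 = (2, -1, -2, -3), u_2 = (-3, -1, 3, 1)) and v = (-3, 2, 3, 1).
proj_W(v) = (-102/41, 17/82, 102/41, 187/82)

Set up U = [u_1 | ... | u_2] ∈ R^(4×2). The projector onto W = col(U) is P = U (U^T U)^(-1) U^T.
Compute U^T U =
  [18, -14]
  [-14, 20],
and U^T v = (-17, 17).
Solve U^T U · c = U^T v for the coefficients: c = (-51/82, 17/41). The projection is proj_W(v) = U c.
Check: (v - proj_W(v)) · u_1 = 0  (should be 0).
Check: (v - proj_W(v)) · u_2 = 0  (should be 0).
Result: proj_W(v) = (-102/41, 17/82, 102/41, 187/82).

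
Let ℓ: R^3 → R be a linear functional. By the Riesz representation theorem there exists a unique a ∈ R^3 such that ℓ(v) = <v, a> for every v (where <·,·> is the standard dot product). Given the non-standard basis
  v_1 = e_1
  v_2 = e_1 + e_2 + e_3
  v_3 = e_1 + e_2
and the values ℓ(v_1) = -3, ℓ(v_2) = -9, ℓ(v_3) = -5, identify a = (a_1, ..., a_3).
a = (-3, -2, -4)

Write a = (a_1, ..., a_3) in the standard basis. For each basis vector v_i, ℓ(v_i) = <v_i, a> is a linear equation in the a_j's. Collect the n equations into a matrix system V a = ℓ, where row i of V is v_i (expressed in the standard basis). Since V is invertible (lower-triangular with 1s on the diagonal, up to permutation), solve by back-substitution:
  V =
[[1, 0, 0],
 [1, 1, 1],
 [1, 1, 0]]
  V a = (-3, -9, -5)
Solving gives a = (-3, -2, -4).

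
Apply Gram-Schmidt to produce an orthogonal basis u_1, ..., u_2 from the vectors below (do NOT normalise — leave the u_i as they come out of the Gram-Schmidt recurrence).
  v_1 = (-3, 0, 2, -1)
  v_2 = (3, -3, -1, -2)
Orthogonal basis:
  u_1 = (-3, 0, 2, -1)
  u_2 = (15/14, -3, 2/7, -37/14)

Apply the Gram-Schmidt recurrence
  u_1 = v_1
  u_i = v_i − Σ_{j<i} ((v_i · u_j) / (u_j · u_j)) · u_j.

Step by step this gives:
  u_1 = (-3, 0, 2, -1)
  u_2 = (15/14, -3, 2/7, -37/14)

Orthogonality check:
  u_2 · u_1 = 0 (should be 0)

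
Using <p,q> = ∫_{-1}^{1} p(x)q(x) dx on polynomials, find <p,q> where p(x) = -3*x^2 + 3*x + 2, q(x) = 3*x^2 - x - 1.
<p,q> = -18/5

Expand the product: p(x)·q(x) = -9*x^4 + 12*x^3 + 6*x^2 - 5*x - 2.
∫_{-1}^{1} of each monomial x^k gives [2/(k+1) if k even, 0 if k odd]. Integrating term-by-term (or equivalently evaluating the antiderivative F(x) = -9*x^5/5 + 3*x^4 + 2*x^3 - 5*x^2/2 - 2*x at the endpoints):
  F(1) − F(−1) = -13/10 − (23/10) = -18/5.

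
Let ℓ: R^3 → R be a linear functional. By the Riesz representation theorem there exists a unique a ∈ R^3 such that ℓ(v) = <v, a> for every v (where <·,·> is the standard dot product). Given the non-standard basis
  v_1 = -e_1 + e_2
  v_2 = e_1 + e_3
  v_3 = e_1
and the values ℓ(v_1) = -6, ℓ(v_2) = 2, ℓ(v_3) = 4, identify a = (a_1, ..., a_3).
a = (4, -2, -2)

Write a = (a_1, ..., a_3) in the standard basis. For each basis vector v_i, ℓ(v_i) = <v_i, a> is a linear equation in the a_j's. Collect the n equations into a matrix system V a = ℓ, where row i of V is v_i (expressed in the standard basis). Since V is invertible (lower-triangular with 1s on the diagonal, up to permutation), solve by back-substitution:
  V =
[[-1, 1, 0],
 [1, 0, 1],
 [1, 0, 0]]
  V a = (-6, 2, 4)
Solving gives a = (4, -2, -2).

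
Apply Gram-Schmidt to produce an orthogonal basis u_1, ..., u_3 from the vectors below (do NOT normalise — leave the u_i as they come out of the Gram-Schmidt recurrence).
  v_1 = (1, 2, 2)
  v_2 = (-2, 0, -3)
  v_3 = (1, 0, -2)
Orthogonal basis:
  u_1 = (1, 2, 2)
  u_2 = (-10/9, 16/9, -11/9)
  u_3 = (84/53, 14/53, -56/53)

Apply the Gram-Schmidt recurrence
  u_1 = v_1
  u_i = v_i − Σ_{j<i} ((v_i · u_j) / (u_j · u_j)) · u_j.

Step by step this gives:
  u_1 = (1, 2, 2)
  u_2 = (-10/9, 16/9, -11/9)
  u_3 = (84/53, 14/53, -56/53)

Orthogonality check:
  u_2 · u_1 = 0 (should be 0)
  u_3 · u_1 = 0 (should be 0)
  u_3 · u_2 = 0 (should be 0)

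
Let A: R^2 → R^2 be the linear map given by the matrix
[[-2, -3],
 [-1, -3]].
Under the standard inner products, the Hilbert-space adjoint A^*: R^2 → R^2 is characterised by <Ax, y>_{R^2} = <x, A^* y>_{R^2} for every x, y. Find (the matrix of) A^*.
A^* = A^T =
[[-2, -1],
 [-3, -3]]

For real matrices with standard dot products, the defining identity <Ax, y> = <x, A^* y> gives (Ax)^T y = x^T (A^*) y, i.e. x^T A^T y = x^T (A^*) y. Since this holds for all x, y, we must have A^* = A^T. Therefore
A^* =
[[-2, -1],
 [-3, -3]].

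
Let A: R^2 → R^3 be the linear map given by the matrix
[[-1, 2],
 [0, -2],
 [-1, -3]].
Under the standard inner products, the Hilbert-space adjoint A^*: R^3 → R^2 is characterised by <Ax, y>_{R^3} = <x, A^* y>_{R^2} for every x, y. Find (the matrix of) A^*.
A^* = A^T =
[[-1, 0, -1],
 [2, -2, -3]]

For real matrices with standard dot products, the defining identity <Ax, y> = <x, A^* y> gives (Ax)^T y = x^T (A^*) y, i.e. x^T A^T y = x^T (A^*) y. Since this holds for all x, y, we must have A^* = A^T. Therefore
A^* =
[[-1, 0, -1],
 [2, -2, -3]].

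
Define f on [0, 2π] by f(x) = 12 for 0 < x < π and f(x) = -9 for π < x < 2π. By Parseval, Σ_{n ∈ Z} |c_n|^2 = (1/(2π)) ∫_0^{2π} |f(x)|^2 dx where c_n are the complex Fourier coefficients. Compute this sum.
Σ |c_n|^2 = 225/2

Parseval equates the L^2 energy of f (normalised by 1/(2π)) with the ℓ^2 sum of its Fourier coefficients: (1/(2π)) ∫_0^{2π} |f|^2 = Σ |c_n|^2.
Compute the left side: (1/(2π)) [∫_0^π 12^2 dx + ∫_π^{2π} (-9)^2 dx] = (1/(2π)) · (144π + 81π) = (144 + 81)/2 = 225/2.
So Σ_{n ∈ Z} |c_n|^2 = 225/2.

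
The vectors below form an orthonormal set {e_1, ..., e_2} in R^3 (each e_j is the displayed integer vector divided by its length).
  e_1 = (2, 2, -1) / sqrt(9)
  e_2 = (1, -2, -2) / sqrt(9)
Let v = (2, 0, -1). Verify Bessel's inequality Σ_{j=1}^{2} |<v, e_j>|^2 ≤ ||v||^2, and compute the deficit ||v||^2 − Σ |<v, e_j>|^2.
Σ |<v, e_j>|^2 = 41/9; ||v||^2 = 5; deficit = 4/9

Write each e_j = u_j / sqrt(<u_j, u_j>) where u_j is the displayed integer vector. Then <v, e_j> = <v, u_j> / sqrt(<u_j, u_j>), so |<v, e_j>|^2 = <v, u_j>^2 / <u_j, u_j>.
Coefficients: <v, e_1> = 5/sqrt(9), <v, e_2> = 4/sqrt(9).
Square and sum: Σ |<v, e_j>|^2 = 41/9.
Compute ||v||^2 = v·v = 5.
Deficit = 5 − 41/9 = 4/9 ≥ 0, confirming Bessel's inequality. (The deficit equals ||v − Σ <v,e_j> e_j||^2, the squared distance from v to span{e_j}.)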